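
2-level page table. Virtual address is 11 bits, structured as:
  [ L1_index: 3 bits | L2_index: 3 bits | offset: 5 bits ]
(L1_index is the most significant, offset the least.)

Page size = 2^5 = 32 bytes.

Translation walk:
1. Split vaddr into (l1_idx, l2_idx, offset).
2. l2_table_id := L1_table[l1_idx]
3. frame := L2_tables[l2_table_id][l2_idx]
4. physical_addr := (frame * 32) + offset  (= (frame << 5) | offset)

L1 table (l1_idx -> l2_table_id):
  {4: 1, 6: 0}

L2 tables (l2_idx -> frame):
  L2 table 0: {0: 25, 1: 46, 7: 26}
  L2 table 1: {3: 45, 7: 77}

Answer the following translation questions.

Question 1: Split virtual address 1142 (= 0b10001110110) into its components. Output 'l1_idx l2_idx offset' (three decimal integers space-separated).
vaddr = 1142 = 0b10001110110
  top 3 bits -> l1_idx = 4
  next 3 bits -> l2_idx = 3
  bottom 5 bits -> offset = 22

Answer: 4 3 22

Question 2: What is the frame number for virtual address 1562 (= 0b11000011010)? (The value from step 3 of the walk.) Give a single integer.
Answer: 25

Derivation:
vaddr = 1562: l1_idx=6, l2_idx=0
L1[6] = 0; L2[0][0] = 25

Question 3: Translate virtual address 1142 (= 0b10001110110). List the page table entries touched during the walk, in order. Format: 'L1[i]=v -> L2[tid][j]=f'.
vaddr = 1142 = 0b10001110110
Split: l1_idx=4, l2_idx=3, offset=22

Answer: L1[4]=1 -> L2[1][3]=45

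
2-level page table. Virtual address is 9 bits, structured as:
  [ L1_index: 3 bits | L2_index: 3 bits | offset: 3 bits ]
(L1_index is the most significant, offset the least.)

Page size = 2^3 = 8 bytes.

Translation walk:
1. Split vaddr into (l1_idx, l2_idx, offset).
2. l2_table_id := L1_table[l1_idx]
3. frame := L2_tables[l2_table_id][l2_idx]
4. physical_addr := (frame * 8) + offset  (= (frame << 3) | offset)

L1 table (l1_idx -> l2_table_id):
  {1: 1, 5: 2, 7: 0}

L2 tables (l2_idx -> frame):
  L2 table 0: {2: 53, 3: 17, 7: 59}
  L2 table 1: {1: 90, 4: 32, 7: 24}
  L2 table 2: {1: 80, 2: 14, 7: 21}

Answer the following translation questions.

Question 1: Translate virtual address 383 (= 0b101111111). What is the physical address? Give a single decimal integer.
vaddr = 383 = 0b101111111
Split: l1_idx=5, l2_idx=7, offset=7
L1[5] = 2
L2[2][7] = 21
paddr = 21 * 8 + 7 = 175

Answer: 175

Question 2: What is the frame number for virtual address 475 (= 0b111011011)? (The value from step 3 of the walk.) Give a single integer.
Answer: 17

Derivation:
vaddr = 475: l1_idx=7, l2_idx=3
L1[7] = 0; L2[0][3] = 17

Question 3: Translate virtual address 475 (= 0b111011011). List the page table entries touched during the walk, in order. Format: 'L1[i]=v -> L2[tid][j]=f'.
Answer: L1[7]=0 -> L2[0][3]=17

Derivation:
vaddr = 475 = 0b111011011
Split: l1_idx=7, l2_idx=3, offset=3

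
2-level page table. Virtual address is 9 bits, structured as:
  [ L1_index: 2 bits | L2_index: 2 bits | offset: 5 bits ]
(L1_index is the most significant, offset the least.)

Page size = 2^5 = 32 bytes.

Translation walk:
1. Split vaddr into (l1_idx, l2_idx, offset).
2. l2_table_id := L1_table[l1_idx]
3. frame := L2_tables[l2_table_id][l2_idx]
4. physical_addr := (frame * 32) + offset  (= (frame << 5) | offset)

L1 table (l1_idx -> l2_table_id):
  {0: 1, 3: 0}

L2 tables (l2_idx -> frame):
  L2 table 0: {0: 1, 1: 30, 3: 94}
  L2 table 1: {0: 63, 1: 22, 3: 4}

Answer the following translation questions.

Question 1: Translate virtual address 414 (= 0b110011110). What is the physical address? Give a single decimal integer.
Answer: 62

Derivation:
vaddr = 414 = 0b110011110
Split: l1_idx=3, l2_idx=0, offset=30
L1[3] = 0
L2[0][0] = 1
paddr = 1 * 32 + 30 = 62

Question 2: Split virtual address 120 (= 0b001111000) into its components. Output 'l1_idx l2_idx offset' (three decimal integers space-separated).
Answer: 0 3 24

Derivation:
vaddr = 120 = 0b001111000
  top 2 bits -> l1_idx = 0
  next 2 bits -> l2_idx = 3
  bottom 5 bits -> offset = 24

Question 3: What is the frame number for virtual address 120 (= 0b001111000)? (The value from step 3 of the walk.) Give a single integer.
vaddr = 120: l1_idx=0, l2_idx=3
L1[0] = 1; L2[1][3] = 4

Answer: 4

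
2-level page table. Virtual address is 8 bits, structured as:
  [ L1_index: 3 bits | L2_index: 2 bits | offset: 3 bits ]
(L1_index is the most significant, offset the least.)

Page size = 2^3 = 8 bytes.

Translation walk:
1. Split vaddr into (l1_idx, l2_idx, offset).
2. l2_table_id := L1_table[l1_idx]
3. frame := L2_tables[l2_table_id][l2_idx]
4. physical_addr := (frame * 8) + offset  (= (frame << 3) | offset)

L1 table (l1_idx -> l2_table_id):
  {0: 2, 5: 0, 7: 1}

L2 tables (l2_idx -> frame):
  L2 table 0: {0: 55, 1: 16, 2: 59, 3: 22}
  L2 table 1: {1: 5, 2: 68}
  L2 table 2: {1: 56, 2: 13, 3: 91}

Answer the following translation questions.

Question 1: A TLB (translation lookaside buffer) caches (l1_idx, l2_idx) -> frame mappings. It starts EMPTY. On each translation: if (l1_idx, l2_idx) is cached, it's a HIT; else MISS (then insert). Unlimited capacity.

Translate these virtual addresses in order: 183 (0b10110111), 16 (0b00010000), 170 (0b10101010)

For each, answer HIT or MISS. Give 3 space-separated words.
Answer: MISS MISS MISS

Derivation:
vaddr=183: (5,2) not in TLB -> MISS, insert
vaddr=16: (0,2) not in TLB -> MISS, insert
vaddr=170: (5,1) not in TLB -> MISS, insert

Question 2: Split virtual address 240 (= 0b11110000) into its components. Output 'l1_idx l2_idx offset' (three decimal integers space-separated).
Answer: 7 2 0

Derivation:
vaddr = 240 = 0b11110000
  top 3 bits -> l1_idx = 7
  next 2 bits -> l2_idx = 2
  bottom 3 bits -> offset = 0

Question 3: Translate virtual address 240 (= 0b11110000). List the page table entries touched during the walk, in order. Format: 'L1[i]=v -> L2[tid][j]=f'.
vaddr = 240 = 0b11110000
Split: l1_idx=7, l2_idx=2, offset=0

Answer: L1[7]=1 -> L2[1][2]=68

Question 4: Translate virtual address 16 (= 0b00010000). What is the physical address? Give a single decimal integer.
vaddr = 16 = 0b00010000
Split: l1_idx=0, l2_idx=2, offset=0
L1[0] = 2
L2[2][2] = 13
paddr = 13 * 8 + 0 = 104

Answer: 104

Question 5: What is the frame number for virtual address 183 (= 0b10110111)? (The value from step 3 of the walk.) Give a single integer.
vaddr = 183: l1_idx=5, l2_idx=2
L1[5] = 0; L2[0][2] = 59

Answer: 59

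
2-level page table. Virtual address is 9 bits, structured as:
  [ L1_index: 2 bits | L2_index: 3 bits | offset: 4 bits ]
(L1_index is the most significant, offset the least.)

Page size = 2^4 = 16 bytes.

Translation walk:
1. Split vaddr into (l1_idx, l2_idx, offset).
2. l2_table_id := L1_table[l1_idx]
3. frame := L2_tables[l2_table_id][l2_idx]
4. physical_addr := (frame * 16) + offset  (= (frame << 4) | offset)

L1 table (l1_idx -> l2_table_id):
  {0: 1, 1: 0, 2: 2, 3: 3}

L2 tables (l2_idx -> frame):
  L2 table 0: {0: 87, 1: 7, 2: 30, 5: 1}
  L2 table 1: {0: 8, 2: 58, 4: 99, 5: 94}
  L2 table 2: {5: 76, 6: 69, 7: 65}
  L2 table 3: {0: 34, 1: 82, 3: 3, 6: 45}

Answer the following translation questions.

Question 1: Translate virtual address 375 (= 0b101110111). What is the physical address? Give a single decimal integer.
Answer: 1047

Derivation:
vaddr = 375 = 0b101110111
Split: l1_idx=2, l2_idx=7, offset=7
L1[2] = 2
L2[2][7] = 65
paddr = 65 * 16 + 7 = 1047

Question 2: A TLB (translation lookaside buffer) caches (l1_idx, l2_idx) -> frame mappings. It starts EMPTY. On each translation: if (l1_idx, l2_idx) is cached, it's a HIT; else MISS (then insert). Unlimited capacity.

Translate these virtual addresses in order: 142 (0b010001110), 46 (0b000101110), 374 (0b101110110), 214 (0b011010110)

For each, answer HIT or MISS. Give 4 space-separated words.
Answer: MISS MISS MISS MISS

Derivation:
vaddr=142: (1,0) not in TLB -> MISS, insert
vaddr=46: (0,2) not in TLB -> MISS, insert
vaddr=374: (2,7) not in TLB -> MISS, insert
vaddr=214: (1,5) not in TLB -> MISS, insert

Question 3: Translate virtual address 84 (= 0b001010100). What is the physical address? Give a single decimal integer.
Answer: 1508

Derivation:
vaddr = 84 = 0b001010100
Split: l1_idx=0, l2_idx=5, offset=4
L1[0] = 1
L2[1][5] = 94
paddr = 94 * 16 + 4 = 1508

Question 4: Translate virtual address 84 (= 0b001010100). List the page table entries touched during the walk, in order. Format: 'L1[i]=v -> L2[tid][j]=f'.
Answer: L1[0]=1 -> L2[1][5]=94

Derivation:
vaddr = 84 = 0b001010100
Split: l1_idx=0, l2_idx=5, offset=4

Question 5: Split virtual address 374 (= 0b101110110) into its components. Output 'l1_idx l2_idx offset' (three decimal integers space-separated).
vaddr = 374 = 0b101110110
  top 2 bits -> l1_idx = 2
  next 3 bits -> l2_idx = 7
  bottom 4 bits -> offset = 6

Answer: 2 7 6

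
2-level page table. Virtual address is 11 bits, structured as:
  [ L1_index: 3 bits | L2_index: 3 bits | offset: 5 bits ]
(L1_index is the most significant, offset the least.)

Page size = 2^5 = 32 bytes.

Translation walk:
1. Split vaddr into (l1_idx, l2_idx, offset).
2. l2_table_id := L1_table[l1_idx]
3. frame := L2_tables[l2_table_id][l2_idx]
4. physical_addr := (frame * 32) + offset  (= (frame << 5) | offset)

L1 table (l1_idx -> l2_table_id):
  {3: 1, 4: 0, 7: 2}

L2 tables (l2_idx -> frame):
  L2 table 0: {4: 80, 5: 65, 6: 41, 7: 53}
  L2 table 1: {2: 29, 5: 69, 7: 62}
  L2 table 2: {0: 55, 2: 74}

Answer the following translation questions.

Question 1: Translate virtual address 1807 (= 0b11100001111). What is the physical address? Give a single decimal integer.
Answer: 1775

Derivation:
vaddr = 1807 = 0b11100001111
Split: l1_idx=7, l2_idx=0, offset=15
L1[7] = 2
L2[2][0] = 55
paddr = 55 * 32 + 15 = 1775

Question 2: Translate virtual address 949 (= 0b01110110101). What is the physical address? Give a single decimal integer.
Answer: 2229

Derivation:
vaddr = 949 = 0b01110110101
Split: l1_idx=3, l2_idx=5, offset=21
L1[3] = 1
L2[1][5] = 69
paddr = 69 * 32 + 21 = 2229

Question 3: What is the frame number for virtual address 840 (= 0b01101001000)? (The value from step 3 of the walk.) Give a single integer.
Answer: 29

Derivation:
vaddr = 840: l1_idx=3, l2_idx=2
L1[3] = 1; L2[1][2] = 29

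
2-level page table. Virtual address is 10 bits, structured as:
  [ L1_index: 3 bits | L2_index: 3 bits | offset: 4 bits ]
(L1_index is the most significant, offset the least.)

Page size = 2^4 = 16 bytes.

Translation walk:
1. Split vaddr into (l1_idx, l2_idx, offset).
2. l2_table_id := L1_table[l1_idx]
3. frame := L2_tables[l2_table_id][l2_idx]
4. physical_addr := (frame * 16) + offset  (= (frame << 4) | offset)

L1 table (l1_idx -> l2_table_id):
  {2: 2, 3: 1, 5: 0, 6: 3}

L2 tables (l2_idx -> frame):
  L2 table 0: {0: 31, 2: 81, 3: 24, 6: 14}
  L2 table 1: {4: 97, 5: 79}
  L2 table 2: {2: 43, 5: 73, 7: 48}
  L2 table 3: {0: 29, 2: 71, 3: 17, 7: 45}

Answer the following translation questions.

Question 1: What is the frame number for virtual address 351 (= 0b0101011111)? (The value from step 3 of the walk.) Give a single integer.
Answer: 73

Derivation:
vaddr = 351: l1_idx=2, l2_idx=5
L1[2] = 2; L2[2][5] = 73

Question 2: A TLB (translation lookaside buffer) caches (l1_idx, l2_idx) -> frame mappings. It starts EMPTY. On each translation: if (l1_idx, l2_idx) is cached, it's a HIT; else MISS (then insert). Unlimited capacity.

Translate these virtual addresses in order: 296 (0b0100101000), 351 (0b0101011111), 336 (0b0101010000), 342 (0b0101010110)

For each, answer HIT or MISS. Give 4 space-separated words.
vaddr=296: (2,2) not in TLB -> MISS, insert
vaddr=351: (2,5) not in TLB -> MISS, insert
vaddr=336: (2,5) in TLB -> HIT
vaddr=342: (2,5) in TLB -> HIT

Answer: MISS MISS HIT HIT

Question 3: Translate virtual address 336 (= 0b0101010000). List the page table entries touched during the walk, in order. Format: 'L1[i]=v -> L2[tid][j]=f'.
Answer: L1[2]=2 -> L2[2][5]=73

Derivation:
vaddr = 336 = 0b0101010000
Split: l1_idx=2, l2_idx=5, offset=0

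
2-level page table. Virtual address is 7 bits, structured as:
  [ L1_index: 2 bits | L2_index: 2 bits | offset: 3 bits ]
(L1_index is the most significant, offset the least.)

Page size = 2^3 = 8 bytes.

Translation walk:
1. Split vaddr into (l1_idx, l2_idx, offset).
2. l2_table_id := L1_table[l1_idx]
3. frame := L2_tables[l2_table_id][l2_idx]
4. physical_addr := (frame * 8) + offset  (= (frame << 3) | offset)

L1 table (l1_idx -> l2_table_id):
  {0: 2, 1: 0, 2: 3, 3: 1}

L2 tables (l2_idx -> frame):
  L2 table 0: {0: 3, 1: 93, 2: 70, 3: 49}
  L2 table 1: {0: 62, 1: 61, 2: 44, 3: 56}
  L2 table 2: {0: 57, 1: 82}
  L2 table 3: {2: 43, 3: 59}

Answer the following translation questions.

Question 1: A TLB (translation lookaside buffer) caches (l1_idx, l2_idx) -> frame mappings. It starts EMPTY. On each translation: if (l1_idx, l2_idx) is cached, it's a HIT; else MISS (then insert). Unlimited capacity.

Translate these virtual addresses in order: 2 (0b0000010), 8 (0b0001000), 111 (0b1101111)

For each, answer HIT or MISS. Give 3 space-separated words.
Answer: MISS MISS MISS

Derivation:
vaddr=2: (0,0) not in TLB -> MISS, insert
vaddr=8: (0,1) not in TLB -> MISS, insert
vaddr=111: (3,1) not in TLB -> MISS, insert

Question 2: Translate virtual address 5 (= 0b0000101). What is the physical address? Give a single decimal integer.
vaddr = 5 = 0b0000101
Split: l1_idx=0, l2_idx=0, offset=5
L1[0] = 2
L2[2][0] = 57
paddr = 57 * 8 + 5 = 461

Answer: 461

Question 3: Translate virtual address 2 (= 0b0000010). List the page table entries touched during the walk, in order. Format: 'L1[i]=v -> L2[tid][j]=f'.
vaddr = 2 = 0b0000010
Split: l1_idx=0, l2_idx=0, offset=2

Answer: L1[0]=2 -> L2[2][0]=57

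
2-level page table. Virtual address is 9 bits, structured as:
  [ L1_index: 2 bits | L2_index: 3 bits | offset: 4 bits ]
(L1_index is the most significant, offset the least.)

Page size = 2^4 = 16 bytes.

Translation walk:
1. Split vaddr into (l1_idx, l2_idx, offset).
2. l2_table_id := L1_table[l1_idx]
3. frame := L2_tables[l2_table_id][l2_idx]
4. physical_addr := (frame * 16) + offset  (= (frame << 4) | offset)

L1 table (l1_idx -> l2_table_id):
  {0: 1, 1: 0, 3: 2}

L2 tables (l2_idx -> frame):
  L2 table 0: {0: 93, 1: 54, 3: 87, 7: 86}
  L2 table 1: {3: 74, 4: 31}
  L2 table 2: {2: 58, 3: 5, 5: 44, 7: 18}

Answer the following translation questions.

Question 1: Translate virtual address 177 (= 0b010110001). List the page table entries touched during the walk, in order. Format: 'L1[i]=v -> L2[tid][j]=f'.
Answer: L1[1]=0 -> L2[0][3]=87

Derivation:
vaddr = 177 = 0b010110001
Split: l1_idx=1, l2_idx=3, offset=1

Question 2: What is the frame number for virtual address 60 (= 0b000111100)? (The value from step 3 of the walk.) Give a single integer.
vaddr = 60: l1_idx=0, l2_idx=3
L1[0] = 1; L2[1][3] = 74

Answer: 74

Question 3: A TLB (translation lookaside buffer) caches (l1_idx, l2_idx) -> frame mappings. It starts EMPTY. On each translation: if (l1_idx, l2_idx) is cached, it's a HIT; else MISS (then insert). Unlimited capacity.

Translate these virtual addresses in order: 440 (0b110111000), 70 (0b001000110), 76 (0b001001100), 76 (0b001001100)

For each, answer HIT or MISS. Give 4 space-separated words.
vaddr=440: (3,3) not in TLB -> MISS, insert
vaddr=70: (0,4) not in TLB -> MISS, insert
vaddr=76: (0,4) in TLB -> HIT
vaddr=76: (0,4) in TLB -> HIT

Answer: MISS MISS HIT HIT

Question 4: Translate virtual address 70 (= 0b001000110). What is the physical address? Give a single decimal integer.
Answer: 502

Derivation:
vaddr = 70 = 0b001000110
Split: l1_idx=0, l2_idx=4, offset=6
L1[0] = 1
L2[1][4] = 31
paddr = 31 * 16 + 6 = 502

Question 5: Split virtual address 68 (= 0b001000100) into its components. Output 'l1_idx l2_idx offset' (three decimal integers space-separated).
vaddr = 68 = 0b001000100
  top 2 bits -> l1_idx = 0
  next 3 bits -> l2_idx = 4
  bottom 4 bits -> offset = 4

Answer: 0 4 4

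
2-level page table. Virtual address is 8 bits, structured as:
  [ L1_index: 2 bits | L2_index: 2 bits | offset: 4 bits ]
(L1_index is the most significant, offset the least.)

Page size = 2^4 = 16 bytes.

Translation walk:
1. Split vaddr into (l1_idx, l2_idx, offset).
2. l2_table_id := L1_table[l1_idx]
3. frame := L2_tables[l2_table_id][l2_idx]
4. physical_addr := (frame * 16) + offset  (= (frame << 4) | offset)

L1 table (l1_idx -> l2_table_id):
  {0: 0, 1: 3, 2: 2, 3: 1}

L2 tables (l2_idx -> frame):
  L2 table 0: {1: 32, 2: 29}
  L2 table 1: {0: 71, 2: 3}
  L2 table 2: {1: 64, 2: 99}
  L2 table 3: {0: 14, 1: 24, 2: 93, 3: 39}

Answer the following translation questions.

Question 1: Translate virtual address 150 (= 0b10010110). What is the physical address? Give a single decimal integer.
Answer: 1030

Derivation:
vaddr = 150 = 0b10010110
Split: l1_idx=2, l2_idx=1, offset=6
L1[2] = 2
L2[2][1] = 64
paddr = 64 * 16 + 6 = 1030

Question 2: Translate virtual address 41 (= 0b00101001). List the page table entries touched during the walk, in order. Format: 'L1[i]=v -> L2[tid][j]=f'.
vaddr = 41 = 0b00101001
Split: l1_idx=0, l2_idx=2, offset=9

Answer: L1[0]=0 -> L2[0][2]=29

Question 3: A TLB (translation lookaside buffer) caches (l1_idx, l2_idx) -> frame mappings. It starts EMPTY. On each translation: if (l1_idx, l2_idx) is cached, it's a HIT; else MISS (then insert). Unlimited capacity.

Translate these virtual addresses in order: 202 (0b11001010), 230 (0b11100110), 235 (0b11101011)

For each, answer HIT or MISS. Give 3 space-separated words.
Answer: MISS MISS HIT

Derivation:
vaddr=202: (3,0) not in TLB -> MISS, insert
vaddr=230: (3,2) not in TLB -> MISS, insert
vaddr=235: (3,2) in TLB -> HIT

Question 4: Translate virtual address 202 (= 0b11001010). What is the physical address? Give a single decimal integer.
Answer: 1146

Derivation:
vaddr = 202 = 0b11001010
Split: l1_idx=3, l2_idx=0, offset=10
L1[3] = 1
L2[1][0] = 71
paddr = 71 * 16 + 10 = 1146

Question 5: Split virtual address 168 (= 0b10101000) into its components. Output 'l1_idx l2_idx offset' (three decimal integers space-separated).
Answer: 2 2 8

Derivation:
vaddr = 168 = 0b10101000
  top 2 bits -> l1_idx = 2
  next 2 bits -> l2_idx = 2
  bottom 4 bits -> offset = 8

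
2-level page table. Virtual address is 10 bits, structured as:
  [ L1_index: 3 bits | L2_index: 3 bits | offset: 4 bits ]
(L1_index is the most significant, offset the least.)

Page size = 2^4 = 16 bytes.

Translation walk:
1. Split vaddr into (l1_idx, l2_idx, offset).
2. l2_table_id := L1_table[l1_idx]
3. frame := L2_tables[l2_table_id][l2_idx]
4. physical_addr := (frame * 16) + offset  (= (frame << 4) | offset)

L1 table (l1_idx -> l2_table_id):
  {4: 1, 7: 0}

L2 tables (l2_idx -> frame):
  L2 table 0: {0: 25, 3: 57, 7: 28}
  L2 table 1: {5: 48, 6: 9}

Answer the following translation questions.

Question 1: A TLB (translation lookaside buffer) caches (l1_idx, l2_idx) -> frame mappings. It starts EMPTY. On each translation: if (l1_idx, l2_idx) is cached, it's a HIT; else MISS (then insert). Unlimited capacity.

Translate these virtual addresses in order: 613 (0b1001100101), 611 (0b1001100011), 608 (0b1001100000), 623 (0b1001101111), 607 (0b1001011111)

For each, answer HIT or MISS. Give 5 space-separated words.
vaddr=613: (4,6) not in TLB -> MISS, insert
vaddr=611: (4,6) in TLB -> HIT
vaddr=608: (4,6) in TLB -> HIT
vaddr=623: (4,6) in TLB -> HIT
vaddr=607: (4,5) not in TLB -> MISS, insert

Answer: MISS HIT HIT HIT MISS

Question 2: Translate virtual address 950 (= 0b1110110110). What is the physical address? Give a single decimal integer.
Answer: 918

Derivation:
vaddr = 950 = 0b1110110110
Split: l1_idx=7, l2_idx=3, offset=6
L1[7] = 0
L2[0][3] = 57
paddr = 57 * 16 + 6 = 918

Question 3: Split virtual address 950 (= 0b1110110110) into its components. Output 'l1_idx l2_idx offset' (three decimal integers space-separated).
vaddr = 950 = 0b1110110110
  top 3 bits -> l1_idx = 7
  next 3 bits -> l2_idx = 3
  bottom 4 bits -> offset = 6

Answer: 7 3 6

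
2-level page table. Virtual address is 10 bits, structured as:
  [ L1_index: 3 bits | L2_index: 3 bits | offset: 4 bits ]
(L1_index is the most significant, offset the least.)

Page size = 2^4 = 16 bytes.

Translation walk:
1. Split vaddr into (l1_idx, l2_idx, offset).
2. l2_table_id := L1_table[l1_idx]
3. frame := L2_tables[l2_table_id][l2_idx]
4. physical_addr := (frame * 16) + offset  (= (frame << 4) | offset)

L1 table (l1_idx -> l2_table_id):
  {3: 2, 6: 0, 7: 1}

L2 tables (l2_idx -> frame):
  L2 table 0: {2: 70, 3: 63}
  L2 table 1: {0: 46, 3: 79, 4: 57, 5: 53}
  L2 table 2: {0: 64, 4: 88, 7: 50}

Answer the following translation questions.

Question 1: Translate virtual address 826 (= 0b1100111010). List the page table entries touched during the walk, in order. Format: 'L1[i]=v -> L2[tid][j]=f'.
vaddr = 826 = 0b1100111010
Split: l1_idx=6, l2_idx=3, offset=10

Answer: L1[6]=0 -> L2[0][3]=63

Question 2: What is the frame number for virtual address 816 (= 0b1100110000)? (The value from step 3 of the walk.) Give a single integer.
Answer: 63

Derivation:
vaddr = 816: l1_idx=6, l2_idx=3
L1[6] = 0; L2[0][3] = 63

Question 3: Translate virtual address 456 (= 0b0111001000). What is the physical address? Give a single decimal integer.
Answer: 1416

Derivation:
vaddr = 456 = 0b0111001000
Split: l1_idx=3, l2_idx=4, offset=8
L1[3] = 2
L2[2][4] = 88
paddr = 88 * 16 + 8 = 1416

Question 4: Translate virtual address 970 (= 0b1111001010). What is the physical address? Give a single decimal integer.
Answer: 922

Derivation:
vaddr = 970 = 0b1111001010
Split: l1_idx=7, l2_idx=4, offset=10
L1[7] = 1
L2[1][4] = 57
paddr = 57 * 16 + 10 = 922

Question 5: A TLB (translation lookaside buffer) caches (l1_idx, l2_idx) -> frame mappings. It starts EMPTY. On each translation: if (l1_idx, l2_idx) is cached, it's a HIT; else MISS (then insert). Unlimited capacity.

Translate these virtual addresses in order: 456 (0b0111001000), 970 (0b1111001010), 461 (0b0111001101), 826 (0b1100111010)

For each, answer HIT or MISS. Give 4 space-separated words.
vaddr=456: (3,4) not in TLB -> MISS, insert
vaddr=970: (7,4) not in TLB -> MISS, insert
vaddr=461: (3,4) in TLB -> HIT
vaddr=826: (6,3) not in TLB -> MISS, insert

Answer: MISS MISS HIT MISS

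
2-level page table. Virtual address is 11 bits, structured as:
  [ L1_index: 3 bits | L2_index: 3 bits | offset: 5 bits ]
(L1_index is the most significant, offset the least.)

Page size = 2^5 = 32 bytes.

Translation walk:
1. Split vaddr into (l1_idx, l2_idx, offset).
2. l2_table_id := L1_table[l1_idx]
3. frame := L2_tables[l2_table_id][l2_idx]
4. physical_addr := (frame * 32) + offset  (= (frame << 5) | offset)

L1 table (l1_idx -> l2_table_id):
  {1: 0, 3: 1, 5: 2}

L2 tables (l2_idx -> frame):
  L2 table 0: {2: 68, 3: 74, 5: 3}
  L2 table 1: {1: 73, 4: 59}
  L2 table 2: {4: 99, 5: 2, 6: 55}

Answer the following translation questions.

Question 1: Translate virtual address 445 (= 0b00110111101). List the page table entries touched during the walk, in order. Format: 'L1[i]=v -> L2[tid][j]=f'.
Answer: L1[1]=0 -> L2[0][5]=3

Derivation:
vaddr = 445 = 0b00110111101
Split: l1_idx=1, l2_idx=5, offset=29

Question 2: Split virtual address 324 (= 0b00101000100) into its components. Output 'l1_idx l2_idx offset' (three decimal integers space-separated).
vaddr = 324 = 0b00101000100
  top 3 bits -> l1_idx = 1
  next 3 bits -> l2_idx = 2
  bottom 5 bits -> offset = 4

Answer: 1 2 4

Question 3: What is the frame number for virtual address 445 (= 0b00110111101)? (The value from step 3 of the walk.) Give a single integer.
vaddr = 445: l1_idx=1, l2_idx=5
L1[1] = 0; L2[0][5] = 3

Answer: 3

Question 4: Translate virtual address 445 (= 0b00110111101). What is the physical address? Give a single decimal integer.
vaddr = 445 = 0b00110111101
Split: l1_idx=1, l2_idx=5, offset=29
L1[1] = 0
L2[0][5] = 3
paddr = 3 * 32 + 29 = 125

Answer: 125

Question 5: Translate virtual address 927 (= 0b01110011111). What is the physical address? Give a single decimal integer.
vaddr = 927 = 0b01110011111
Split: l1_idx=3, l2_idx=4, offset=31
L1[3] = 1
L2[1][4] = 59
paddr = 59 * 32 + 31 = 1919

Answer: 1919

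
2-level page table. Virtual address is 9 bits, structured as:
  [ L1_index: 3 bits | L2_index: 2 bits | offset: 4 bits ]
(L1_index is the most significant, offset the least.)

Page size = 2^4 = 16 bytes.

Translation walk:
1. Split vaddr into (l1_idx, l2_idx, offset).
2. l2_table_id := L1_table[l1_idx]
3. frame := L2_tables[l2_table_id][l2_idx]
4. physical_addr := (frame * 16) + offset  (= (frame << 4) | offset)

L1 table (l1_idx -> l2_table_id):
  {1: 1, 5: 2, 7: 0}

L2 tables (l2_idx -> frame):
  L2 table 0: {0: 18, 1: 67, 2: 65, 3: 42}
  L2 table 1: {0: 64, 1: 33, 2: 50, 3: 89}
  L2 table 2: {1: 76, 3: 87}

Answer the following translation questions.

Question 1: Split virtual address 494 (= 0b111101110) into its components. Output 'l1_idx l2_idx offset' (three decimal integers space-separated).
vaddr = 494 = 0b111101110
  top 3 bits -> l1_idx = 7
  next 2 bits -> l2_idx = 2
  bottom 4 bits -> offset = 14

Answer: 7 2 14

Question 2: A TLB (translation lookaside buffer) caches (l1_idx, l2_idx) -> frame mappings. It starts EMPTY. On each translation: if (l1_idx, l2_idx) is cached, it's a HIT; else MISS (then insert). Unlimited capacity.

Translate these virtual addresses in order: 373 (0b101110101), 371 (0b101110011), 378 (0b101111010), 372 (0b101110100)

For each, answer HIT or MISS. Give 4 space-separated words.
Answer: MISS HIT HIT HIT

Derivation:
vaddr=373: (5,3) not in TLB -> MISS, insert
vaddr=371: (5,3) in TLB -> HIT
vaddr=378: (5,3) in TLB -> HIT
vaddr=372: (5,3) in TLB -> HIT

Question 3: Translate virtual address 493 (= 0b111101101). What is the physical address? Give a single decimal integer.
vaddr = 493 = 0b111101101
Split: l1_idx=7, l2_idx=2, offset=13
L1[7] = 0
L2[0][2] = 65
paddr = 65 * 16 + 13 = 1053

Answer: 1053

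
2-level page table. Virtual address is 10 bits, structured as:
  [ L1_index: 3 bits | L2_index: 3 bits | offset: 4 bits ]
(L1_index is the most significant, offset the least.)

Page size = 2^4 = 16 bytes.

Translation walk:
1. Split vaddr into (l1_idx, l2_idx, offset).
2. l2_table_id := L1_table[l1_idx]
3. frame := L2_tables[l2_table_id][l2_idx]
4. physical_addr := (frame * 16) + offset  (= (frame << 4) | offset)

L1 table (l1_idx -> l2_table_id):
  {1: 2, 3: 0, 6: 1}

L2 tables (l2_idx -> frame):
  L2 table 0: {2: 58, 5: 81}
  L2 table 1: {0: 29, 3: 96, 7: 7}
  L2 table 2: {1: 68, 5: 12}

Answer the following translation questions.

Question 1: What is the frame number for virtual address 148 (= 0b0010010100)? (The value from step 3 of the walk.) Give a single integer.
vaddr = 148: l1_idx=1, l2_idx=1
L1[1] = 2; L2[2][1] = 68

Answer: 68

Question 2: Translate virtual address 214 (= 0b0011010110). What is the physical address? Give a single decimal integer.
Answer: 198

Derivation:
vaddr = 214 = 0b0011010110
Split: l1_idx=1, l2_idx=5, offset=6
L1[1] = 2
L2[2][5] = 12
paddr = 12 * 16 + 6 = 198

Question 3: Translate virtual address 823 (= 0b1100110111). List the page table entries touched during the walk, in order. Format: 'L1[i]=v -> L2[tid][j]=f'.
vaddr = 823 = 0b1100110111
Split: l1_idx=6, l2_idx=3, offset=7

Answer: L1[6]=1 -> L2[1][3]=96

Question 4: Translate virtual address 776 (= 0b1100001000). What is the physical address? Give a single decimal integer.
Answer: 472

Derivation:
vaddr = 776 = 0b1100001000
Split: l1_idx=6, l2_idx=0, offset=8
L1[6] = 1
L2[1][0] = 29
paddr = 29 * 16 + 8 = 472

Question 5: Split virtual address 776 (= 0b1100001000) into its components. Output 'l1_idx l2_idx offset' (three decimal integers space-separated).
Answer: 6 0 8

Derivation:
vaddr = 776 = 0b1100001000
  top 3 bits -> l1_idx = 6
  next 3 bits -> l2_idx = 0
  bottom 4 bits -> offset = 8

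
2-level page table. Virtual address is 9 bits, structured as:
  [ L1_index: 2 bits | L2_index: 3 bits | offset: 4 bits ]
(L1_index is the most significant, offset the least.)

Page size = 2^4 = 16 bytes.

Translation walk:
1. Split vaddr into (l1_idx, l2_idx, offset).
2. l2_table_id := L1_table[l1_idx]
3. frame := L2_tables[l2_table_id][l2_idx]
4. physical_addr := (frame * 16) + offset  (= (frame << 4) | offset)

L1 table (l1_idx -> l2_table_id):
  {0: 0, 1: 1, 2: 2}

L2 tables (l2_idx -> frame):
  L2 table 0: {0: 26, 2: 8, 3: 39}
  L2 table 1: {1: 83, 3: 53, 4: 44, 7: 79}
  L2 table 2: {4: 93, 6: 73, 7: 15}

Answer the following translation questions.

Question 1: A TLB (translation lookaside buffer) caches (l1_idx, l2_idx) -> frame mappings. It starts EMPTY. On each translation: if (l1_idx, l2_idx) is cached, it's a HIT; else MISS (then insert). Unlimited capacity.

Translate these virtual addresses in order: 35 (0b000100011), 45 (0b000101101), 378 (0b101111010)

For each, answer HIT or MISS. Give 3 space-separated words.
Answer: MISS HIT MISS

Derivation:
vaddr=35: (0,2) not in TLB -> MISS, insert
vaddr=45: (0,2) in TLB -> HIT
vaddr=378: (2,7) not in TLB -> MISS, insert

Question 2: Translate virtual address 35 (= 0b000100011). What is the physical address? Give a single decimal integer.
vaddr = 35 = 0b000100011
Split: l1_idx=0, l2_idx=2, offset=3
L1[0] = 0
L2[0][2] = 8
paddr = 8 * 16 + 3 = 131

Answer: 131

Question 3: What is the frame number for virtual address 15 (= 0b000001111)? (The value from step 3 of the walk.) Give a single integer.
vaddr = 15: l1_idx=0, l2_idx=0
L1[0] = 0; L2[0][0] = 26

Answer: 26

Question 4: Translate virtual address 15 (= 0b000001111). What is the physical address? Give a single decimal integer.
vaddr = 15 = 0b000001111
Split: l1_idx=0, l2_idx=0, offset=15
L1[0] = 0
L2[0][0] = 26
paddr = 26 * 16 + 15 = 431

Answer: 431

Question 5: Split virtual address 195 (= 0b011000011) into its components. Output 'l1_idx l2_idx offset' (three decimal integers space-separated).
Answer: 1 4 3

Derivation:
vaddr = 195 = 0b011000011
  top 2 bits -> l1_idx = 1
  next 3 bits -> l2_idx = 4
  bottom 4 bits -> offset = 3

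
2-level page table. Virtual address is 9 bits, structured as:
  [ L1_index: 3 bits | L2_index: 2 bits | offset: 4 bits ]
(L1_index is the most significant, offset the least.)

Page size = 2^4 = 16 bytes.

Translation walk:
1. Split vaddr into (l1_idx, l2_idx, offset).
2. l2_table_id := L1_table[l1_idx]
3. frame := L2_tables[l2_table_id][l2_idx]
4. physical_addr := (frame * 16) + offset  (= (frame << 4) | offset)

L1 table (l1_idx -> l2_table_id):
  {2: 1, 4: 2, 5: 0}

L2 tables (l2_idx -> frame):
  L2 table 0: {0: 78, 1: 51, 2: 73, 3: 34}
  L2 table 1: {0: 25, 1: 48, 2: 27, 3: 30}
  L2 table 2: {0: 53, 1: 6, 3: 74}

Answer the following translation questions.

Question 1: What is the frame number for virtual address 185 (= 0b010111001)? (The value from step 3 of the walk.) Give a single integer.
vaddr = 185: l1_idx=2, l2_idx=3
L1[2] = 1; L2[1][3] = 30

Answer: 30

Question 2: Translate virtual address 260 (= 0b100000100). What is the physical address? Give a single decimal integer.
Answer: 852

Derivation:
vaddr = 260 = 0b100000100
Split: l1_idx=4, l2_idx=0, offset=4
L1[4] = 2
L2[2][0] = 53
paddr = 53 * 16 + 4 = 852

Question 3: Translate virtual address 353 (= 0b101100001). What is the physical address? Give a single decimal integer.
Answer: 1169

Derivation:
vaddr = 353 = 0b101100001
Split: l1_idx=5, l2_idx=2, offset=1
L1[5] = 0
L2[0][2] = 73
paddr = 73 * 16 + 1 = 1169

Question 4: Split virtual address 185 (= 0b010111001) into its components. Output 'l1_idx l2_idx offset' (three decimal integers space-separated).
vaddr = 185 = 0b010111001
  top 3 bits -> l1_idx = 2
  next 2 bits -> l2_idx = 3
  bottom 4 bits -> offset = 9

Answer: 2 3 9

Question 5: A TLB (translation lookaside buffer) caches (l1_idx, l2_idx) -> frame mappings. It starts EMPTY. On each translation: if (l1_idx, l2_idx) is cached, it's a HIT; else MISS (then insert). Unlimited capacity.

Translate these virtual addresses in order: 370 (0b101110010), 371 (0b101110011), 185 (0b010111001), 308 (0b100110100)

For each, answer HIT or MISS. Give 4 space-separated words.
vaddr=370: (5,3) not in TLB -> MISS, insert
vaddr=371: (5,3) in TLB -> HIT
vaddr=185: (2,3) not in TLB -> MISS, insert
vaddr=308: (4,3) not in TLB -> MISS, insert

Answer: MISS HIT MISS MISS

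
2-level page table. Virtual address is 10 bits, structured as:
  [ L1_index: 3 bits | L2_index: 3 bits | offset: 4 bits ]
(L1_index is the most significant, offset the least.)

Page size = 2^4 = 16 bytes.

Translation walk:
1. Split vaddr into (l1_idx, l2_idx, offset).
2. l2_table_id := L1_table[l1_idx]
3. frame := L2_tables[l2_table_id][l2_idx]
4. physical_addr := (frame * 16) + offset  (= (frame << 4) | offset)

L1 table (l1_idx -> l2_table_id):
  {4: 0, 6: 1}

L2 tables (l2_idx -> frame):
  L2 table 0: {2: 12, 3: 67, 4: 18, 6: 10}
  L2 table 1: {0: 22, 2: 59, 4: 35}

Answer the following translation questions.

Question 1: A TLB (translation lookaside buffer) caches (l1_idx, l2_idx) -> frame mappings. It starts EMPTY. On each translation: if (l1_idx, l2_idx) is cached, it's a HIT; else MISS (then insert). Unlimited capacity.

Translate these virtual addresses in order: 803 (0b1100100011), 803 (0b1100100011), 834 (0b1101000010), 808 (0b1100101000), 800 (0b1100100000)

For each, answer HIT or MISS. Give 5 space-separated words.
vaddr=803: (6,2) not in TLB -> MISS, insert
vaddr=803: (6,2) in TLB -> HIT
vaddr=834: (6,4) not in TLB -> MISS, insert
vaddr=808: (6,2) in TLB -> HIT
vaddr=800: (6,2) in TLB -> HIT

Answer: MISS HIT MISS HIT HIT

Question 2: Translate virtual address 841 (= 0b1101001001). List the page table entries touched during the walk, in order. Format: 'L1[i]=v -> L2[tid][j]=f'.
Answer: L1[6]=1 -> L2[1][4]=35

Derivation:
vaddr = 841 = 0b1101001001
Split: l1_idx=6, l2_idx=4, offset=9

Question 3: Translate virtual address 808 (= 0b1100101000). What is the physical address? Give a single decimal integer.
vaddr = 808 = 0b1100101000
Split: l1_idx=6, l2_idx=2, offset=8
L1[6] = 1
L2[1][2] = 59
paddr = 59 * 16 + 8 = 952

Answer: 952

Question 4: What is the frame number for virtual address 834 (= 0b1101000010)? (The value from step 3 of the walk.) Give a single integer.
Answer: 35

Derivation:
vaddr = 834: l1_idx=6, l2_idx=4
L1[6] = 1; L2[1][4] = 35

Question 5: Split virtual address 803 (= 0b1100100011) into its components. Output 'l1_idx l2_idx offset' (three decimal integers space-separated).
vaddr = 803 = 0b1100100011
  top 3 bits -> l1_idx = 6
  next 3 bits -> l2_idx = 2
  bottom 4 bits -> offset = 3

Answer: 6 2 3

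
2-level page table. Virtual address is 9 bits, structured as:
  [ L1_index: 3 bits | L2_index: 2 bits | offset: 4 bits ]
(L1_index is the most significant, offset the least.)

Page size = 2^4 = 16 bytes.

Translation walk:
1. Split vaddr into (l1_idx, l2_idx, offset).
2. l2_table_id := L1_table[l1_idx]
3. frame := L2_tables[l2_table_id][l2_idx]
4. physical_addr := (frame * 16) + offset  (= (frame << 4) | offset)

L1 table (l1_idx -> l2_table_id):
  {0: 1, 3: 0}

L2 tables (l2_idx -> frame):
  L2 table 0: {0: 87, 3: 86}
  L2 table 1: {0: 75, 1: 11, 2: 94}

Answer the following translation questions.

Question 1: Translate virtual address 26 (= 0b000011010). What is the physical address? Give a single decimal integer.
vaddr = 26 = 0b000011010
Split: l1_idx=0, l2_idx=1, offset=10
L1[0] = 1
L2[1][1] = 11
paddr = 11 * 16 + 10 = 186

Answer: 186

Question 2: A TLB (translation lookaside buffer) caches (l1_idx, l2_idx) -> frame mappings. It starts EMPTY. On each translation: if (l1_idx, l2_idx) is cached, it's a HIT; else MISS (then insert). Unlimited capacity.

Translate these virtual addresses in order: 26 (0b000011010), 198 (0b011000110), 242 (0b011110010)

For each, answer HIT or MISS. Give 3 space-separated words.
Answer: MISS MISS MISS

Derivation:
vaddr=26: (0,1) not in TLB -> MISS, insert
vaddr=198: (3,0) not in TLB -> MISS, insert
vaddr=242: (3,3) not in TLB -> MISS, insert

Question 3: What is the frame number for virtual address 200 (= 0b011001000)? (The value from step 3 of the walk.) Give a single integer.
vaddr = 200: l1_idx=3, l2_idx=0
L1[3] = 0; L2[0][0] = 87

Answer: 87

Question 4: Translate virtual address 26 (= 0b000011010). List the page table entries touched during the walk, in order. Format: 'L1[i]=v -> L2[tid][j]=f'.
vaddr = 26 = 0b000011010
Split: l1_idx=0, l2_idx=1, offset=10

Answer: L1[0]=1 -> L2[1][1]=11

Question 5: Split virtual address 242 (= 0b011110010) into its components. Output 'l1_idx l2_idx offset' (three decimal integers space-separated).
Answer: 3 3 2

Derivation:
vaddr = 242 = 0b011110010
  top 3 bits -> l1_idx = 3
  next 2 bits -> l2_idx = 3
  bottom 4 bits -> offset = 2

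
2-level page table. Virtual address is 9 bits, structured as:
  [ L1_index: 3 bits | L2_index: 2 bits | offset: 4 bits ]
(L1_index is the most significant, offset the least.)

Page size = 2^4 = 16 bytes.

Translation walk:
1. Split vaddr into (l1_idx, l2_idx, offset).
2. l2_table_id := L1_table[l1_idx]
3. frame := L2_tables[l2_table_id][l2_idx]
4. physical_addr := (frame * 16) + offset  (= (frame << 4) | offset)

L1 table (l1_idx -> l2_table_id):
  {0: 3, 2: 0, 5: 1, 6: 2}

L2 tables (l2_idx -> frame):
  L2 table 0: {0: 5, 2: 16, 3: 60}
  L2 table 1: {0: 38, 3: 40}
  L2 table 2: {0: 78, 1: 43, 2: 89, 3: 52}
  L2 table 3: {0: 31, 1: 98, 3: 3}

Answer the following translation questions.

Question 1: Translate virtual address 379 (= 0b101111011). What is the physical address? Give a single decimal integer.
vaddr = 379 = 0b101111011
Split: l1_idx=5, l2_idx=3, offset=11
L1[5] = 1
L2[1][3] = 40
paddr = 40 * 16 + 11 = 651

Answer: 651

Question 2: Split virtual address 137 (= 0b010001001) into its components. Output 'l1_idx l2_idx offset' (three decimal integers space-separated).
Answer: 2 0 9

Derivation:
vaddr = 137 = 0b010001001
  top 3 bits -> l1_idx = 2
  next 2 bits -> l2_idx = 0
  bottom 4 bits -> offset = 9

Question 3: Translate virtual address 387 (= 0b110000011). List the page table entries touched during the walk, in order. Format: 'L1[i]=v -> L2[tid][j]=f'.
Answer: L1[6]=2 -> L2[2][0]=78

Derivation:
vaddr = 387 = 0b110000011
Split: l1_idx=6, l2_idx=0, offset=3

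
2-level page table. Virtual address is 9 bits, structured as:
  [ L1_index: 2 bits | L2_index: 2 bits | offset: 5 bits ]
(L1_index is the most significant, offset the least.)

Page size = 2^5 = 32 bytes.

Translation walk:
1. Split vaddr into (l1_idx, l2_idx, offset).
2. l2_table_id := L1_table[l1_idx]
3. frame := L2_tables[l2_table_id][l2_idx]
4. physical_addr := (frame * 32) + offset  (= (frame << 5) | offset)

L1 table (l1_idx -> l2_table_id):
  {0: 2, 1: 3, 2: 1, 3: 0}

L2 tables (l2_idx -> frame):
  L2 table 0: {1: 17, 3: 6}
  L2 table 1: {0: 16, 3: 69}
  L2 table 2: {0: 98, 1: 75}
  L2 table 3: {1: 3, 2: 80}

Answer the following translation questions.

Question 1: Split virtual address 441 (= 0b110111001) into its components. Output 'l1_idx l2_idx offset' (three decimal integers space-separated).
vaddr = 441 = 0b110111001
  top 2 bits -> l1_idx = 3
  next 2 bits -> l2_idx = 1
  bottom 5 bits -> offset = 25

Answer: 3 1 25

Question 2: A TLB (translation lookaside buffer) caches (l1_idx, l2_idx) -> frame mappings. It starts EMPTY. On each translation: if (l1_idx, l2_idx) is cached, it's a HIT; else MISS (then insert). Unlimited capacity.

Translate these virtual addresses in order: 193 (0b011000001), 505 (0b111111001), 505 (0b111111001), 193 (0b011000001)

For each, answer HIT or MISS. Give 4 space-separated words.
Answer: MISS MISS HIT HIT

Derivation:
vaddr=193: (1,2) not in TLB -> MISS, insert
vaddr=505: (3,3) not in TLB -> MISS, insert
vaddr=505: (3,3) in TLB -> HIT
vaddr=193: (1,2) in TLB -> HIT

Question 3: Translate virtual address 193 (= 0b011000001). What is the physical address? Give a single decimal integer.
Answer: 2561

Derivation:
vaddr = 193 = 0b011000001
Split: l1_idx=1, l2_idx=2, offset=1
L1[1] = 3
L2[3][2] = 80
paddr = 80 * 32 + 1 = 2561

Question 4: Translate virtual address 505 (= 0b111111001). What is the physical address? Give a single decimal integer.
Answer: 217

Derivation:
vaddr = 505 = 0b111111001
Split: l1_idx=3, l2_idx=3, offset=25
L1[3] = 0
L2[0][3] = 6
paddr = 6 * 32 + 25 = 217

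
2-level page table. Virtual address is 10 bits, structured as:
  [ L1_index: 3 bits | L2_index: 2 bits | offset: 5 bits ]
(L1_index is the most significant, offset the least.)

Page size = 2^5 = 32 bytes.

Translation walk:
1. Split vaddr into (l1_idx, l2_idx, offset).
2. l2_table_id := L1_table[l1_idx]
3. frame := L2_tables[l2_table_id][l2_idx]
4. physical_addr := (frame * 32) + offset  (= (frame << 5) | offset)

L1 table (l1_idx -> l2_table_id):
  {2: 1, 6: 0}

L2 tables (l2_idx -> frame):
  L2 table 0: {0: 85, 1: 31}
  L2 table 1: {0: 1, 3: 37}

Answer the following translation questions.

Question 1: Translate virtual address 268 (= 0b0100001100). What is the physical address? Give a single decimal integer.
Answer: 44

Derivation:
vaddr = 268 = 0b0100001100
Split: l1_idx=2, l2_idx=0, offset=12
L1[2] = 1
L2[1][0] = 1
paddr = 1 * 32 + 12 = 44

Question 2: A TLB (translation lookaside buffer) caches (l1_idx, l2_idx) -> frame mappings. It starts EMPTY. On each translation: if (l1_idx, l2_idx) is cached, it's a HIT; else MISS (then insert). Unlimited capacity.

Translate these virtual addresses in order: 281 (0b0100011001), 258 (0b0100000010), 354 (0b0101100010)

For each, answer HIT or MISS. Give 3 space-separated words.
vaddr=281: (2,0) not in TLB -> MISS, insert
vaddr=258: (2,0) in TLB -> HIT
vaddr=354: (2,3) not in TLB -> MISS, insert

Answer: MISS HIT MISS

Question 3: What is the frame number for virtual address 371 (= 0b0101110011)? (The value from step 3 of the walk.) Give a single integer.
vaddr = 371: l1_idx=2, l2_idx=3
L1[2] = 1; L2[1][3] = 37

Answer: 37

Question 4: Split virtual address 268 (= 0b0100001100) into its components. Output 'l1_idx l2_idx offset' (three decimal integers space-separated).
vaddr = 268 = 0b0100001100
  top 3 bits -> l1_idx = 2
  next 2 bits -> l2_idx = 0
  bottom 5 bits -> offset = 12

Answer: 2 0 12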